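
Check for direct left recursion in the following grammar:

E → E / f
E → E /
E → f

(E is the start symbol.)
Yes, E is left-recursive

Direct left recursion occurs when N → N α for some non-terminal N (the right-hand side begins with the left-hand side itself).

E → E / f: LEFT RECURSIVE (starts with E)
E → E /: LEFT RECURSIVE (starts with E)
E → f: starts with f

The grammar has direct left recursion on: E.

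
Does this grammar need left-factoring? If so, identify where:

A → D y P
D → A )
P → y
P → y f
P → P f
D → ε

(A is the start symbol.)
Yes, P has productions with common prefix 'y'

Left-factoring is needed when two productions for the same non-terminal
share a common prefix on the right-hand side.

Productions for D:
  D → A )
  D → ε
Productions for P:
  P → y
  P → y f
  P → P f

Found common prefix 'y' in productions for P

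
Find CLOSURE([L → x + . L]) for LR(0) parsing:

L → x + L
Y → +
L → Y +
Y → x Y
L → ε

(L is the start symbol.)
To compute CLOSURE, for each item [A → α.Bβ] where B is a non-terminal, add [B → .γ] for all productions B → γ; repeat for the newly added items until nothing changes.

Start with: [L → x + . L]
  [L → x + . L] has the dot before L: add [L → . x + L], [L → . Y +], [L → .]
  [L → . Y +] has the dot before Y: add [Y → . +], [Y → . x Y]
No further items can be added.

CLOSURE = { [L → . Y +], [L → . x + L], [L → .], [L → x + . L], [Y → . +], [Y → . x Y] }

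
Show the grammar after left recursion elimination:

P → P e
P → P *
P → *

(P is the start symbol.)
P → * P'
P' → e P'
P' → * P'
P' → ε

P is directly left-recursive. The standard transformation for
  A → A α₁ | ... | A α_m | β₁ | ... | β_n
is
  A  → β₁ A' | ... | β_n A'
  A' → α₁ A' | ... | α_m A' | ε

P → * becomes P → * P'
P → P e becomes P' → e P'
P → P * becomes P' → * P'
Add P' → ε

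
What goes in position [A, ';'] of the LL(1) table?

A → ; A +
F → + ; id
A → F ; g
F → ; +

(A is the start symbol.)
To find M[A, ';'], we find productions for A where ';' is in the predict set (PREDICT(N → α) = (FIRST(α) \ {ε}) ∪ (FOLLOW(N) if α ⇒* ε)).

Relevant sets:
  FIRST(F) = { '+', ';' }

A → ; A +: PREDICT = { ';' }
  ';' is in predict set, so this production goes in M[A, ';']
A → F ; g: PREDICT = { '+', ';' }
  ';' is in predict set, so this production goes in M[A, ';']

M[A, ';'] = A → ; A +, A → F ; g  (a multiply-defined cell — the grammar is not LL(1))

Answer: A → ; A +, A → F ; g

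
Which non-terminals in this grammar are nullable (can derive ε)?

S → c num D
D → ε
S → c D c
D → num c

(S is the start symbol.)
A non-terminal is nullable if it can derive ε (the empty string): either it has an ε-production, or it has a production whose right-hand side consists entirely of nullable non-terminals.

ε-productions: D → ε
So D is immediately nullable.
No further non-terminal can be added: every production for the remaining non-terminals contains a terminal or a non-nullable non-terminal.
Nullable = { 'D' }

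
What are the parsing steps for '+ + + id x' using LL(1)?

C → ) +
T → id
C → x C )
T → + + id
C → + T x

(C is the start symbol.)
Stack is shown with the top on the left.

Stack       Input         Action
--------------------------------
C $         + + + id x $  output C → + T x
+ T x $     + + + id x $  match '+'
T x $       + + id x $    output T → + + id
+ + id x $  + + id x $    match '+'
+ id x $    + id x $      match '+'
id x $      id x $        match 'id'
x $         x $           match 'x'
$           $             accept

The string is accepted.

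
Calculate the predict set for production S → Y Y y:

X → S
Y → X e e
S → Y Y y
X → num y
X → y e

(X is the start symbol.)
PREDICT(S → Y Y y) = (FIRST(RHS) \ {ε}) ∪ (FOLLOW(S) if ε ∈ FIRST(RHS), i.e. RHS ⇒* ε)
FIRST(Y) = { 'num', 'y' }
FIRST(Y Y y) = { 'num', 'y' }
ε ∉ FIRST(Y Y y), so FOLLOW(S) is not added.
PREDICT(S → Y Y y) = { 'num', 'y' }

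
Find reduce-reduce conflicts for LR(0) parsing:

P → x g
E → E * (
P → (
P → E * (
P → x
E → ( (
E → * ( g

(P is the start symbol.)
Yes — I8: [E → E * ( .] vs [P → E * ( .]

Augment with P' → P and build the canonical LR(0) collection (I0 = CLOSURE({[P' → . P]}), then GOTO on every symbol after a dot until no new states appear). It has 12 states:
  I0: { [E → . ( (], [E → . * ( g], [E → . E * (], [P → . (], [P → . E * (], [P → . x g], [P → . x], [P' → . P] }  — shift
  I1: { [E → ( . (], [P → ( .] }  — shift, reduce
  I2: { [E → * . ( g] }  — shift
  I3: { [E → E . * (], [P → E . * (] }  — shift
  I4: { [P' → P .] }  — accept
  I5: { [P → x . g], [P → x .] }  — shift, reduce
  I6: { [P → x g .] }  — reduce
  I7: { [E → E * . (], [P → E * . (] }  — shift
  I8: { [E → E * ( .], [P → E * ( .] }  — 2 reduces
  I9: { [E → * ( . g] }  — shift
  I10: { [E → * ( g .] }  — reduce
  I11: { [E → ( ( .] }  — reduce

I8 contains complete items [E → E * ( .], [P → E * ( .] — reduce-reduce conflict.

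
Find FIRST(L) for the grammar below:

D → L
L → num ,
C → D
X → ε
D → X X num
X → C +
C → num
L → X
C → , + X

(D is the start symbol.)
{ '+', ',', 'num', ε }

To compute FIRST(L), examine every production with L on the left-hand side, reading each right-hand side left to right until a non-nullable symbol is reached.

FIRST sets of the other non-terminals involved (by the same procedure, iterated to a fixed point):
  FIRST(X) = { '+', ',', 'num', ε }

From L → num ,:
  - num is a terminal: add 'num' and stop
From L → X:
  - X is a non-terminal: add FIRST(X) \ {ε} = { '+', ',', 'num' }
    X is nullable and nothing follows, so the whole right-hand side can vanish: ε ∈ FIRST(L)

Collecting: FIRST(L) = { '+', ',', 'num', ε }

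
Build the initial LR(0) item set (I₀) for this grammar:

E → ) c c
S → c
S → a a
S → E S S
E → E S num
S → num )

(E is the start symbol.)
First, augment the grammar with E' → E
I₀ = CLOSURE({ [E' → . E] }):
  [E' → . E] has the dot before E: add [E → . ) c c], [E → . E S num]
No further items can be added.

I₀ = { [E → . ) c c], [E → . E S num], [E' → . E] }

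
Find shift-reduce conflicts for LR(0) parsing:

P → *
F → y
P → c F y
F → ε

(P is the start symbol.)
A shift-reduce conflict occurs when an LR(0) state has both:
  - a complete (reduce) item [A → α .] (dot at the end), and
  - a shift item [B → β . c γ] (dot before a terminal).

Augment with P' → P and build the canonical LR(0) collection (I0 = CLOSURE({[P' → . P]}), then GOTO on every symbol after a dot until no new states appear). It has 7 states:
  I0: { [P → . *], [P → . c F y], [P' → . P] }  — shift
  I1: { [P → * .] }  — reduce
  I2: { [P' → P .] }  — accept
  I3: { [F → . y], [F → .], [P → c . F y] }  — shift, reduce
  I4: { [P → c F . y] }  — shift
  I5: { [F → y .] }  — reduce
  I6: { [P → c F y .] }  — reduce

I3 contains reduce item [F → .] and shift item [F → . y] — shift-reduce conflict.

Answer: Yes — I3: [F → .] vs [F → . y]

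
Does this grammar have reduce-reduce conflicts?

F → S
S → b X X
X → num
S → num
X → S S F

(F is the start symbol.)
Yes — I7: [S → num .] vs [X → num .]

A reduce-reduce conflict occurs when an LR(0) state has two complete items [A → α .] and [B → β .] — both call for a reduction, and with no lookahead the parser cannot choose between them.

Augment with F' → F and build the canonical LR(0) collection (I0 = CLOSURE({[F' → . F]}), then GOTO on every symbol after a dot until no new states appear). It has 11 states:
  I0: { [F → . S], [F' → . F], [S → . b X X], [S → . num] }  — shift
  I1: { [F' → F .] }  — accept
  I2: { [F → S .] }  — reduce
  I3: { [S → . b X X], [S → . num], [S → b . X X], [X → . S S F], [X → . num] }  — shift
  I4: { [S → num .] }  — reduce
  I5: { [S → . b X X], [S → . num], [X → S . S F] }  — shift
  I6: { [S → . b X X], [S → . num], [S → b X . X], [X → . S S F], [X → . num] }  — shift
  I7: { [S → num .], [X → num .] }  — 2 reduces
  I8: { [S → b X X .] }  — reduce
  I9: { [F → . S], [S → . b X X], [S → . num], [X → S S . F] }  — shift
  I10: { [X → S S F .] }  — reduce

I7 contains complete items [S → num .], [X → num .] — reduce-reduce conflict.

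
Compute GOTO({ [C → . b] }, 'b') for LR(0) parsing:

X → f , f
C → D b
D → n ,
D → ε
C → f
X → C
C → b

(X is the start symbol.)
{ [C → b .] }

GOTO(I, 'b') = CLOSURE({ [A → αX.β] : [A → α.Xβ] ∈ I, X = 'b' })

Items with dot before 'b', with the dot advanced:
  [C → . b] → [C → b .]
Closure adds nothing (no advanced item has the dot before a non-terminal).

GOTO = { [C → b .] }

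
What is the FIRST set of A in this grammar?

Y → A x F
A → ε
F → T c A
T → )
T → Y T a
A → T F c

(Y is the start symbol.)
To compute FIRST(A), examine every production with A on the left-hand side, reading each right-hand side left to right until a non-nullable symbol is reached.

FIRST sets of the other non-terminals involved (by the same procedure, iterated to a fixed point):
  FIRST(T) = { ')', 'x' }

From A → ε:
  - ε-production, so ε ∈ FIRST(A)
From A → T F c:
  - T is a non-terminal: add FIRST(T) \ {ε} = { ')', 'x' }
    T is not nullable, so stop

Collecting: FIRST(A) = { ')', 'x', ε }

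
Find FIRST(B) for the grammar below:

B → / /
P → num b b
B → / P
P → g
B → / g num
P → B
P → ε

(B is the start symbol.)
{ '/' }

From B → / /:
  - '/' is a terminal: add '/' and stop
From B → / P:
  - '/' is a terminal: add '/' and stop
From B → / g num:
  - '/' is a terminal: add '/' and stop

Collecting: FIRST(B) = { '/' }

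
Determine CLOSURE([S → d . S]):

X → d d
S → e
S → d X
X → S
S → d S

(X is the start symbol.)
{ [S → . d S], [S → . d X], [S → . e], [S → d . S] }

Start with: [S → d . S]
  [S → d . S] has the dot before S: add [S → . e], [S → . d X], [S → . d S]
No further items can be added.

CLOSURE = { [S → . d S], [S → . d X], [S → . e], [S → d . S] }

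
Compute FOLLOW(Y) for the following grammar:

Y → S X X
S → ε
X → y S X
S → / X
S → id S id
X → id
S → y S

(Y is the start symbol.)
To compute FOLLOW(Y), find every occurrence of Y on a right-hand side N → α Y β: add FIRST(β) \ {ε}, and if β is empty or nullable also add FOLLOW(N). Iterate to a fixed point.

Y is the start symbol, so $ ∈ FOLLOW(Y).
Y does not occur on any right-hand side.

Taking the union: FOLLOW(Y) = { $ }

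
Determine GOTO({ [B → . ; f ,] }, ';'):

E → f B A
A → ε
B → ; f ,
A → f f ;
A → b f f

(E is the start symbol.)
{ [B → ; . f ,] }

GOTO(I, ';') = CLOSURE({ [A → αX.β] : [A → α.Xβ] ∈ I, X = ';' })

Items with dot before ';', with the dot advanced:
  [B → . ; f ,] → [B → ; . f ,]
Closure adds nothing (no advanced item has the dot before a non-terminal).

GOTO = { [B → ; . f ,] }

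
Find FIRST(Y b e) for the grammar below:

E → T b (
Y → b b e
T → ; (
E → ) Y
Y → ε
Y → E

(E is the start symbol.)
{ ')', ';', 'b' }

FIRST sets of the non-terminals involved (from the grammar, by fixed-point iteration):
  FIRST(Y) = { ')', ';', 'b', ε }

To compute FIRST(Y b e), process the symbols left to right:
Symbol Y is a non-terminal. Add FIRST(Y) \ {ε} = { ')', ';', 'b' }
Y is nullable (ε ∈ FIRST(Y)), continue to the next symbol.
Symbol b is a terminal. Add 'b' and stop.
FIRST(Y b e) = { ')', ';', 'b' }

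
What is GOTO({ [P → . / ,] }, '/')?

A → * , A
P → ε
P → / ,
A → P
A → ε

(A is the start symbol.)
GOTO(I, '/') = CLOSURE({ [A → αX.β] : [A → α.Xβ] ∈ I, X = '/' })

Items with dot before '/', with the dot advanced:
  [P → . / ,] → [P → / . ,]
Closure adds nothing (no advanced item has the dot before a non-terminal).

GOTO = { [P → / . ,] }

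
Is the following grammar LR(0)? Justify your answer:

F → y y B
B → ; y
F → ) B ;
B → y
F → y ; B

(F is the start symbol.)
Yes, the grammar is LR(0)

A grammar is LR(0) if no state in the canonical LR(0) collection has:
  - both a shift item (dot before a terminal) and a complete item (shift-reduce conflict), or
  - two or more complete items (reduce-reduce conflict; the accept item [F' → F .] counts as a complete item here).

Augment with F' → F and build the canonical LR(0) collection (I0 = CLOSURE({[F' → . F]}), then GOTO on every symbol after a dot until no new states appear). It has 13 states:
  I0: { [F → . ) B ;], [F → . y ; B], [F → . y y B], [F' → . F] }  — shift
  I1: { [B → . ; y], [B → . y], [F → ) . B ;] }  — shift
  I2: { [F' → F .] }  — accept
  I3: { [F → y . ; B], [F → y . y B] }  — shift
  I4: { [B → . ; y], [B → . y], [F → y ; . B] }  — shift
  I5: { [B → . ; y], [B → . y], [F → y y . B] }  — shift
  I6: { [B → ; . y] }  — shift
  I7: { [F → y y B .] }  — reduce
  I8: { [B → y .] }  — reduce
  I9: { [B → ; y .] }  — reduce
  I10: { [F → y ; B .] }  — reduce
  I11: { [F → ) B . ;] }  — shift
  I12: { [F → ) B ; .] }  — reduce

Every state is either a pure shift/goto state or contains exactly one complete item and nothing to shift — no conflicts. The grammar is LR(0).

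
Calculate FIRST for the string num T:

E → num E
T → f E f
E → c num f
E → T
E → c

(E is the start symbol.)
{ 'num' }

To compute FIRST(num T), process the symbols left to right:
Symbol num is a terminal. Add 'num' and stop.
FIRST(num T) = { 'num' }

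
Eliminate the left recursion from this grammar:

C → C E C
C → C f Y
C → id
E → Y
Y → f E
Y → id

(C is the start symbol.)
C → id C'
C' → E C C'
C' → f Y C'
C' → ε
E → Y
Y → f E
Y → id

C is directly left-recursive. The standard transformation for
  A → A α₁ | ... | A α_m | β₁ | ... | β_n
is
  A  → β₁ A' | ... | β_n A'
  A' → α₁ A' | ... | α_m A' | ε

C → id becomes C → id C'
C → C E C becomes C' → E C C'
C → C f Y becomes C' → f Y C'
Add C' → ε

Productions for other non-terminals are unchanged:
  E → Y
  Y → f E
  Y → id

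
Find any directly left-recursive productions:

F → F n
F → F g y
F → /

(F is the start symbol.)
F → F n: LEFT RECURSIVE (starts with F)
F → F g y: LEFT RECURSIVE (starts with F)
F → /: starts with '/'

The grammar has direct left recursion on: F.

Answer: Yes, F is left-recursive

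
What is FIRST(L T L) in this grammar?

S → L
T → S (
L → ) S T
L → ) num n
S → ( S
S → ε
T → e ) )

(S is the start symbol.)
{ ')' }

FIRST sets of the non-terminals involved (from the grammar, by fixed-point iteration):
  FIRST(L) = { ')' }

To compute FIRST(L T L), process the symbols left to right:
Symbol L is a non-terminal. Add FIRST(L) \ {ε} = { ')' }
L is not nullable (ε ∉ FIRST(L)), so stop here.
FIRST(L T L) = { ')' }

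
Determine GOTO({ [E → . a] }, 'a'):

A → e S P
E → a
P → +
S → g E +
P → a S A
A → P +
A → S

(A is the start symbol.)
{ [E → a .] }

GOTO(I, 'a') = CLOSURE({ [A → αX.β] : [A → α.Xβ] ∈ I, X = 'a' })

Items with dot before 'a', with the dot advanced:
  [E → . a] → [E → a .]
Closure adds nothing (no advanced item has the dot before a non-terminal).

GOTO = { [E → a .] }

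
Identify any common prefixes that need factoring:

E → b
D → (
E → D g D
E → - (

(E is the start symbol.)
Left-factoring is needed when two productions for the same non-terminal
share a common prefix on the right-hand side.

Productions for E:
  E → b
  E → D g D
  E → - (

No common prefixes found.

Answer: No, left-factoring is not needed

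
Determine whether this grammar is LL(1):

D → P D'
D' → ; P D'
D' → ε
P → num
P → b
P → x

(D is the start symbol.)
Relevant sets:
  FOLLOW(D') = { $ }

For D':
  PREDICT(D' → ';' P D') = { ';' }
  PREDICT(D' → ε) = { $ }
For P:
  PREDICT(P → num) = { 'num' }
  PREDICT(P → b) = { 'b' }
  PREDICT(P → x) = { 'x' }
D has a single production, so nothing to check there.

All predict sets are disjoint. The grammar IS LL(1).

Answer: Yes, the grammar is LL(1).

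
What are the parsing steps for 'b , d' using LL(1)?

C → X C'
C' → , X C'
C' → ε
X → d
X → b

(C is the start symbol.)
Stack is shown with the top on the left.

Stack     Input    Action
-------------------------
C $       b , d $  output C → X C'
X C' $    b , d $  output X → b
b C' $    b , d $  match 'b'
C' $      , d $    output C' → , X C'
, X C' $  , d $    match ','
X C' $    d $      output X → d
d C' $    d $      match 'd'
C' $      $        output C' → ε
$         $        accept

The string is accepted.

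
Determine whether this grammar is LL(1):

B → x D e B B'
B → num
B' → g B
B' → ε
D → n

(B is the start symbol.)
No. Predict set conflict for B': { 'g' }

Relevant sets:
  FOLLOW(B') = { $, 'g' }

For B:
  PREDICT(B → x D e B B') = { 'x' }
  PREDICT(B → num) = { 'num' }
For B':
  PREDICT(B' → g B) = { 'g' }
  PREDICT(B' → ε) = { $, 'g' }
D has a single production, so nothing to check there.

Conflict found: Predict set conflict for B': { 'g' }
The grammar is NOT LL(1).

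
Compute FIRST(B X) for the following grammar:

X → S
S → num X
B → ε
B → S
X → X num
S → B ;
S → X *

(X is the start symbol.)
{ ';', 'num' }

FIRST sets of the non-terminals involved (from the grammar, by fixed-point iteration):
  FIRST(B) = { ';', 'num', ε }
  FIRST(X) = { ';', 'num' }

To compute FIRST(B X), process the symbols left to right:
Symbol B is a non-terminal. Add FIRST(B) \ {ε} = { ';', 'num' }
B is nullable (ε ∈ FIRST(B)), continue to the next symbol.
Symbol X is a non-terminal. Add FIRST(X) \ {ε} = { ';', 'num' }
X is not nullable (ε ∉ FIRST(X)), so stop here.
FIRST(B X) = { ';', 'num' }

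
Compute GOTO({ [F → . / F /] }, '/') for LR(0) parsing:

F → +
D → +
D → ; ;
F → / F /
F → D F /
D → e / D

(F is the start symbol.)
{ [D → . +], [D → . ; ;], [D → . e / D], [F → . +], [F → . / F /], [F → . D F /], [F → / . F /] }

GOTO(I, '/') = CLOSURE({ [A → αX.β] : [A → α.Xβ] ∈ I, X = '/' })

Items with dot before '/', with the dot advanced:
  [F → . / F /] → [F → / . F /]
Closure of the advanced items:
  [F → / . F /] has the dot before F: add [F → . +], [F → . / F /], [F → . D F /]
  [F → . D F /] has the dot before D: add [D → . +], [D → . ; ;], [D → . e / D]

GOTO = { [D → . +], [D → . ; ;], [D → . e / D], [F → . +], [F → . / F /], [F → . D F /], [F → / . F /] }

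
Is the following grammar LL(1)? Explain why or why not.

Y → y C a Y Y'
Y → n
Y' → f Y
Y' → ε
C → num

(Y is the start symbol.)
No. Predict set conflict for Y': { 'f' }

Relevant sets:
  FOLLOW(Y') = { $, 'f' }

For Y:
  PREDICT(Y → y C a Y Y') = { 'y' }
  PREDICT(Y → n) = { 'n' }
For Y':
  PREDICT(Y' → f Y) = { 'f' }
  PREDICT(Y' → ε) = { $, 'f' }
C has a single production, so nothing to check there.

Conflict found: Predict set conflict for Y': { 'f' }
The grammar is NOT LL(1).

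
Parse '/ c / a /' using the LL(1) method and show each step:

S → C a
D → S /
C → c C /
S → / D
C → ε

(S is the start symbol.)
LL(1) parsing maintains a stack (initially the start symbol over $) and the input. At each step: if the stack top is a terminal, match it against the current input token; if it is a non-terminal N, replace it with the RHS of M[N, lookahead] (the unique production whose predict set contains the lookahead).

Stack is shown with the top on the left.

Stack        Input        Action
--------------------------------
S $          / c / a / $  output S → / D
/ D $        / c / a / $  match '/'
D $          c / a / $    output D → S /
S / $        c / a / $    output S → C a
C a / $      c / a / $    output C → c C /
c C / a / $  c / a / $    match 'c'
C / a / $    / a / $      output C → ε
/ a / $      / a / $      match '/'
a / $        a / $        match 'a'
/ $          / $          match '/'
$            $            accept

The string is accepted.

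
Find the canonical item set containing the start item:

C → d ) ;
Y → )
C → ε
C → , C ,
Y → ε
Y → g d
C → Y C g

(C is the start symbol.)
{ [C → . , C ,], [C → . Y C g], [C → . d ) ;], [C → .], [C' → . C], [Y → . )], [Y → . g d], [Y → .] }

First, augment the grammar with C' → C
I₀ = CLOSURE({ [C' → . C] }):
  [C' → . C] has the dot before C: add [C → . d ) ;], [C → .], [C → . , C ,], [C → . Y C g]
  [C → . Y C g] has the dot before Y: add [Y → . )], [Y → .], [Y → . g d]
No further items can be added.

I₀ = { [C → . , C ,], [C → . Y C g], [C → . d ) ;], [C → .], [C' → . C], [Y → . )], [Y → . g d], [Y → .] }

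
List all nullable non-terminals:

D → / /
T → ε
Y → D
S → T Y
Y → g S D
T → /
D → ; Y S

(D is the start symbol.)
A non-terminal is nullable if it can derive ε (the empty string): either it has an ε-production, or it has a production whose right-hand side consists entirely of nullable non-terminals.

ε-productions: T → ε
So T is immediately nullable.
No further non-terminal can be added: every production for the remaining non-terminals contains a terminal or a non-nullable non-terminal.
Nullable = { 'T' }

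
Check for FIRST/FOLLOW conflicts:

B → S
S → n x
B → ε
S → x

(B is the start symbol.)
No FIRST/FOLLOW conflicts.

Nullable non-terminals: B.
FIRST sets used below: FIRST(S) = { 'n', 'x' }

B: nullable alternative(s) B → ε; FOLLOW(B) = { $ }
  B → S: FIRST \ {ε} = { 'n', 'x' } — disjoint from FOLLOW(B)
  B → ε: FIRST \ {ε} = { } — this is the only nullable alternative, skip

S has no nullable alternative, so no FIRST/FOLLOW check is needed there.

No FIRST/FOLLOW conflicts found.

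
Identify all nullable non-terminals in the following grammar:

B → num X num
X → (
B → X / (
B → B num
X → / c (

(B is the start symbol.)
There are no ε-productions, so no non-terminal can derive ε.
No non-terminals are nullable.

Answer: None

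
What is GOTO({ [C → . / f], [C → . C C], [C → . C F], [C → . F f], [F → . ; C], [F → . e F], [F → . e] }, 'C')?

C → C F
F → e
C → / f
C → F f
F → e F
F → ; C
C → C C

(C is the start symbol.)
GOTO(I, 'C') = CLOSURE({ [A → αX.β] : [A → α.Xβ] ∈ I, X = 'C' })

Items with dot before 'C', with the dot advanced:
  [C → . C C] → [C → C . C]
  [C → . C F] → [C → C . F]
Closure of the advanced items:
  [C → C . C] has the dot before C: add [C → . C F], [C → . / f], [C → . F f], [C → . C C]
  [C → C . F] has the dot before F: add [F → . e], [F → . e F], [F → . ; C]

GOTO = { [C → . / f], [C → . C C], [C → . C F], [C → . F f], [C → C . C], [C → C . F], [F → . ; C], [F → . e F], [F → . e] }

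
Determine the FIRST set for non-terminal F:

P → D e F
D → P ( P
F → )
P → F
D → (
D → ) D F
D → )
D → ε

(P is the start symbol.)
To compute FIRST(F), examine every production with F on the left-hand side, reading each right-hand side left to right until a non-nullable symbol is reached.

From F → ):
  - ')' is a terminal: add ')' and stop

Collecting: FIRST(F) = { ')' }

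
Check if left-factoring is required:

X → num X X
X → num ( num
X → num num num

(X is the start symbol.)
Yes, X has productions with common prefix 'num'

Left-factoring is needed when two productions for the same non-terminal
share a common prefix on the right-hand side.

Productions for X:
  X → num X X
  X → num ( num
  X → num num num

Found common prefix 'num' in productions for X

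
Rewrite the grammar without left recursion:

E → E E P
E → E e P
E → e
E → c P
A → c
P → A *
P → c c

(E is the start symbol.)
E is directly left-recursive. The standard transformation for
  A → A α₁ | ... | A α_m | β₁ | ... | β_n
is
  A  → β₁ A' | ... | β_n A'
  A' → α₁ A' | ... | α_m A' | ε

E → e becomes E → e E'
E → c P becomes E → c P E'
E → E E P becomes E' → E P E'
E → E e P becomes E' → e P E'
Add E' → ε

Productions for other non-terminals are unchanged:
  A → c
  P → A *
  P → c c

Resulting grammar:
E → e E'
E → c P E'
E' → E P E'
E' → e P E'
E' → ε
A → c
P → A *
P → c c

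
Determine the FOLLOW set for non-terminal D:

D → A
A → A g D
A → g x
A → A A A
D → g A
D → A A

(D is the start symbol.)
{ $, 'g' }

D is the start symbol, so $ ∈ FOLLOW(D).
In A → A g D: D is at the end, add FOLLOW(A)

The FOLLOW sets referred to above (computed the same way, to a fixed point):
  FOLLOW(A) = { $, 'g' }

Taking the union: FOLLOW(D) = { $, 'g' }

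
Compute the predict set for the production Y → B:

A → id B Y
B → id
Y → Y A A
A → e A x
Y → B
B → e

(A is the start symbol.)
{ 'e', 'id' }

PREDICT(Y → B) = (FIRST(RHS) \ {ε}) ∪ (FOLLOW(Y) if ε ∈ FIRST(RHS), i.e. RHS ⇒* ε)
FIRST(B) = { 'e', 'id' }
FIRST(B) = { 'e', 'id' }
ε ∉ FIRST(B), so FOLLOW(Y) is not added.
PREDICT(Y → B) = { 'e', 'id' }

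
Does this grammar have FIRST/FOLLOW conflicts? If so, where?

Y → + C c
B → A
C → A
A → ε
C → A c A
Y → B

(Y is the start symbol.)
Yes. C → A c A with FOLLOW(C) on { 'c' }

A FIRST/FOLLOW conflict occurs when a non-terminal N has a nullable alternative N → β (β ⇒* ε) and another alternative N → α with FIRST(α) ∩ FOLLOW(N) ≠ ∅: on such a lookahead the parser cannot decide between expanding α and letting N vanish via β.

Nullable non-terminals: A, B, C, Y.
FIRST sets used below: FIRST(A) = { ε }, FIRST(B) = { ε }
A has a nullable alternative but only one production, so nothing to check.
B has a nullable alternative but only one production, so nothing to check.

C: nullable alternative(s) C → A; FOLLOW(C) = { 'c' }
  C → A: FIRST \ {ε} = { } — this is the only nullable alternative, skip
  C → A c A: FIRST \ {ε} = { 'c' } — overlaps FOLLOW(C) on { 'c' }: CONFLICT

Y: nullable alternative(s) Y → B; FOLLOW(Y) = { $ }
  Y → + C c: FIRST \ {ε} = { '+' } — disjoint from FOLLOW(Y)
  Y → B: FIRST \ {ε} = { } — this is the only nullable alternative, skip

So the grammar has 1 FIRST/FOLLOW conflict (marked CONFLICT above).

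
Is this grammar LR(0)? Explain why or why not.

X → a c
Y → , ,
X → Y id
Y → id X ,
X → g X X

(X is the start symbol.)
Yes, the grammar is LR(0)

A grammar is LR(0) if no state in the canonical LR(0) collection has:
  - both a shift item (dot before a terminal) and a complete item (shift-reduce conflict), or
  - two or more complete items (reduce-reduce conflict; the accept item [X' → X .] counts as a complete item here).

Augment with X' → X and build the canonical LR(0) collection (I0 = CLOSURE({[X' → . X]}), then GOTO on every symbol after a dot until no new states appear). It has 14 states:
  I0: { [X → . Y id], [X → . a c], [X → . g X X], [X' → . X], [Y → . , ,], [Y → . id X ,] }  — shift
  I1: { [Y → , . ,] }  — shift
  I2: { [X' → X .] }  — accept
  I3: { [X → Y . id] }  — shift
  I4: { [X → a . c] }  — shift
  I5: { [X → . Y id], [X → . a c], [X → . g X X], [X → g . X X], [Y → . , ,], [Y → . id X ,] }  — shift
  I6: { [X → . Y id], [X → . a c], [X → . g X X], [Y → . , ,], [Y → . id X ,], [Y → id . X ,] }  — shift
  I7: { [Y → id X . ,] }  — shift
  I8: { [Y → id X , .] }  — reduce
  I9: { [X → . Y id], [X → . a c], [X → . g X X], [X → g X . X], [Y → . , ,], [Y → . id X ,] }  — shift
  I10: { [X → g X X .] }  — reduce
  I11: { [X → a c .] }  — reduce
  I12: { [X → Y id .] }  — reduce
  I13: { [Y → , , .] }  — reduce

Every state is either a pure shift/goto state or contains exactly one complete item and nothing to shift — no conflicts. The grammar is LR(0).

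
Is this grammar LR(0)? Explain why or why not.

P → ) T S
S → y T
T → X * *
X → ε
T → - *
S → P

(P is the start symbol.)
No. Shift-reduce conflict between [X → .] and [T → . - *]

A grammar is LR(0) if no state in the canonical LR(0) collection has:
  - both a shift item (dot before a terminal) and a complete item (shift-reduce conflict), or
  - two or more complete items (reduce-reduce conflict; the accept item [P' → P .] counts as a complete item here).

Augment with P' → P and build the canonical LR(0) collection (I0 = CLOSURE({[P' → . P]}), then GOTO on every symbol after a dot until no new states appear). It has 13 states:
  I0: { [P → . ) T S], [P' → . P] }  — shift
  I1: { [P → ) . T S], [T → . - *], [T → . X * *], [X → .] }  — shift, reduce
  I2: { [P' → P .] }  — accept
  I3: { [T → - . *] }  — shift
  I4: { [P → ) T . S], [P → . ) T S], [S → . P], [S → . y T] }  — shift
  I5: { [T → X . * *] }  — shift
  I6: { [T → X * . *] }  — shift
  I7: { [T → X * * .] }  — reduce
  I8: { [S → P .] }  — reduce
  I9: { [P → ) T S .] }  — reduce
  I10: { [S → y . T], [T → . - *], [T → . X * *], [X → .] }  — shift, reduce
  I11: { [S → y T .] }  — reduce
  I12: { [T → - * .] }  — reduce

Conflict in state I1:
  Shift-reduce conflict between [X → .] and [T → . - *]
So the grammar is NOT LR(0).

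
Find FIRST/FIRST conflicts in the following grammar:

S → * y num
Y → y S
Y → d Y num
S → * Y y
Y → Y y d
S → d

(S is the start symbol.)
Yes. S → '*' y num / S → '*' Y y on { '*' }; Y → y S / Y → Y y d on { 'y' }; Y → d Y num / Y → Y y d on { 'd' }

A FIRST/FIRST conflict occurs when two productions N → α and N → β for the same non-terminal have FIRST(α) ∩ FIRST(β) ≠ ∅ (with ε ∈ FIRST of a nullable right-hand side, so two nullable alternatives also conflict).

FIRST sets of the non-terminals at (or reachable through a nullable prefix from) the front of some alternative:
  FIRST(Y) = { 'd', 'y' }

Productions for S:
  S → * y num: FIRST = { '*' }
  S → * Y y: FIRST = { '*' }
  S → d: FIRST = { 'd' }
Productions for Y:
  Y → y S: FIRST = { 'y' }
  Y → d Y num: FIRST = { 'd' }
  Y → Y y d: FIRST = { 'd', 'y' }

Conflict for S: S → * y num and S → * Y y
  Overlap: { '*' }
Conflict for Y: Y → y S and Y → Y y d
  Overlap: { 'y' }
Conflict for Y: Y → d Y num and Y → Y y d
  Overlap: { 'd' }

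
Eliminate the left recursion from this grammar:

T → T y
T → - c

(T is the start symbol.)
T → - c T'
T' → y T'
T' → ε

T is directly left-recursive. The standard transformation for
  A → A α₁ | ... | A α_m | β₁ | ... | β_n
is
  A  → β₁ A' | ... | β_n A'
  A' → α₁ A' | ... | α_m A' | ε

T → - c becomes T → - c T'
T → T y becomes T' → y T'
Add T' → ε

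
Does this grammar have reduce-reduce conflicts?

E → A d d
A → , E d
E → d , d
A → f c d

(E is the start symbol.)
A reduce-reduce conflict occurs when an LR(0) state has two complete items [A → α .] and [B → β .] — both call for a reduction, and with no lookahead the parser cannot choose between them.

Augment with E' → E and build the canonical LR(0) collection (I0 = CLOSURE({[E' → . E]}), then GOTO on every symbol after a dot until no new states appear). It has 14 states:
  I0: { [A → . , E d], [A → . f c d], [E → . A d d], [E → . d , d], [E' → . E] }  — shift
  I1: { [A → , . E d], [A → . , E d], [A → . f c d], [E → . A d d], [E → . d , d] }  — shift
  I2: { [E → A . d d] }  — shift
  I3: { [E' → E .] }  — accept
  I4: { [E → d . , d] }  — shift
  I5: { [A → f . c d] }  — shift
  I6: { [A → f c . d] }  — shift
  I7: { [A → f c d .] }  — reduce
  I8: { [E → d , . d] }  — shift
  I9: { [E → d , d .] }  — reduce
  I10: { [E → A d . d] }  — shift
  I11: { [E → A d d .] }  — reduce
  I12: { [A → , E . d] }  — shift
  I13: { [A → , E d .] }  — reduce

No state contains more than one complete item.

Answer: No reduce-reduce conflicts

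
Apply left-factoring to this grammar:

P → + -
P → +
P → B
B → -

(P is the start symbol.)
P → + P'
P' → -
P' → ε
P → B
B → -

Left-factoring transforms A → αβ₁ | αβ₂ into A → αA' and A' → β₁ | β₂
(α is the longest common prefix among the alternatives). Repeat until
no nonterminal has two alternatives with a common prefix.

Round 1: P has alternatives sharing prefix '+'. Introduce P': P → + P'
  Add: P' → -
  Add: P' → ε

No remaining common prefixes — done.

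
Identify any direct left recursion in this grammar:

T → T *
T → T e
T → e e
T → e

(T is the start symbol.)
Yes, T is left-recursive

Direct left recursion occurs when N → N α for some non-terminal N (the right-hand side begins with the left-hand side itself).

T → T *: LEFT RECURSIVE (starts with T)
T → T e: LEFT RECURSIVE (starts with T)
T → e e: starts with e
T → e: starts with e

The grammar has direct left recursion on: T.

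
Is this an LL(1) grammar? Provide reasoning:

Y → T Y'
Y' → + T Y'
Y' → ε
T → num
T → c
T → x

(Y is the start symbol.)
Yes, the grammar is LL(1).

A grammar is LL(1) if for each non-terminal N with multiple productions, the predict sets of those productions are pairwise disjoint, where PREDICT(N → α) = (FIRST(α) \ {ε}) ∪ (FOLLOW(N) if α ⇒* ε).

Relevant sets:
  FOLLOW(Y') = { $ }

For Y':
  PREDICT(Y' → '+' T Y') = { '+' }
  PREDICT(Y' → ε) = { $ }
For T:
  PREDICT(T → num) = { 'num' }
  PREDICT(T → c) = { 'c' }
  PREDICT(T → x) = { 'x' }
Y has a single production, so nothing to check there.

All predict sets are disjoint. The grammar IS LL(1).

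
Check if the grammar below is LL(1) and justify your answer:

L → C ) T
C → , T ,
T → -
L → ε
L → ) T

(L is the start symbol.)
Relevant sets:
  FIRST(C) = { ',' }
  FOLLOW(L) = { $ }

For L:
  PREDICT(L → C ')' T) = { ',' }
  PREDICT(L → ε) = { $ }
  PREDICT(L → ')' T) = { ')' }
C, T have a single production, so nothing to check there.

All predict sets are disjoint. The grammar IS LL(1).

Answer: Yes, the grammar is LL(1).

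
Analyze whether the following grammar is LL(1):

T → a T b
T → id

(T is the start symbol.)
A grammar is LL(1) if for each non-terminal N with multiple productions, the predict sets of those productions are pairwise disjoint, where PREDICT(N → α) = (FIRST(α) \ {ε}) ∪ (FOLLOW(N) if α ⇒* ε).

For T:
  PREDICT(T → a T b) = { 'a' }
  PREDICT(T → id) = { 'id' }

All predict sets are disjoint. The grammar IS LL(1).

Answer: Yes, the grammar is LL(1).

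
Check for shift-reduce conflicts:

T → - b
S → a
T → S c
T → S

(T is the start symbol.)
Augment with T' → T and build the canonical LR(0) collection (I0 = CLOSURE({[T' → . T]}), then GOTO on every symbol after a dot until no new states appear). It has 7 states:
  I0: { [S → . a], [T → . - b], [T → . S c], [T → . S], [T' → . T] }  — shift
  I1: { [T → - . b] }  — shift
  I2: { [T → S . c], [T → S .] }  — shift, reduce
  I3: { [T' → T .] }  — accept
  I4: { [S → a .] }  — reduce
  I5: { [T → S c .] }  — reduce
  I6: { [T → - b .] }  — reduce

I2 contains reduce item [T → S .] and shift item [T → S . c] — shift-reduce conflict.

Answer: Yes — I2: [T → S .] vs [T → S . c]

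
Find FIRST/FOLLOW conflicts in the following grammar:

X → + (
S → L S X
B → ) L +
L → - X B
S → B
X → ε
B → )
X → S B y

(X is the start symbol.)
Yes. X → '+' '(' with FOLLOW(X) on { '+' }; X → S B y with FOLLOW(X) on { ')', '-' }

A FIRST/FOLLOW conflict occurs when a non-terminal N has a nullable alternative N → β (β ⇒* ε) and another alternative N → α with FIRST(α) ∩ FOLLOW(N) ≠ ∅: on such a lookahead the parser cannot decide between expanding α and letting N vanish via β.

Nullable non-terminals: X.
FIRST sets used below: FIRST(S) = { ')', '-' }

X: nullable alternative(s) X → ε; FOLLOW(X) = { $, ')', '+', '-' }
  X → + (: FIRST \ {ε} = { '+' } — overlaps FOLLOW(X) on { '+' }: CONFLICT
  X → ε: FIRST \ {ε} = { } — this is the only nullable alternative, skip
  X → S B y: FIRST \ {ε} = { ')', '-' } — overlaps FOLLOW(X) on { ')', '-' }: CONFLICT

B, L, S have no nullable alternative, so no FIRST/FOLLOW check is needed there.

So the grammar has 2 FIRST/FOLLOW conflicts (marked CONFLICT above).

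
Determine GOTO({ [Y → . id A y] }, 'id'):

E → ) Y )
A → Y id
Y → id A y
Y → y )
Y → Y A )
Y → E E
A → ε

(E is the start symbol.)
GOTO(I, 'id') = CLOSURE({ [A → αX.β] : [A → α.Xβ] ∈ I, X = 'id' })

Items with dot before 'id', with the dot advanced:
  [Y → . id A y] → [Y → id . A y]
Closure of the advanced items:
  [Y → id . A y] has the dot before A: add [A → . Y id], [A → .]
  [A → . Y id] has the dot before Y: add [Y → . id A y], [Y → . y )], [Y → . Y A )], [Y → . E E]
  [Y → . E E] has the dot before E: add [E → . ) Y )]

GOTO = { [A → . Y id], [A → .], [E → . ) Y )], [Y → . E E], [Y → . Y A )], [Y → . id A y], [Y → . y )], [Y → id . A y] }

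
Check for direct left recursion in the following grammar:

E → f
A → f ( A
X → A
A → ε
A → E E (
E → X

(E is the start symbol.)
E → f: starts with f
A → f ( A: starts with f
X → A: starts with A
A → ε: starts with ε
A → E E (: starts with E
E → X: starts with X

No direct left recursion found.

Answer: No direct left recursion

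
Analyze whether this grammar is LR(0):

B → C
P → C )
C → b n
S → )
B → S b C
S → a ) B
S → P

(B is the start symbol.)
No. Shift-reduce conflict between [B → C .] and [P → C . )]

A grammar is LR(0) if no state in the canonical LR(0) collection has:
  - both a shift item (dot before a terminal) and a complete item (shift-reduce conflict), or
  - two or more complete items (reduce-reduce conflict; the accept item [B' → B .] counts as a complete item here).

Augment with B' → B and build the canonical LR(0) collection (I0 = CLOSURE({[B' → . B]}), then GOTO on every symbol after a dot until no new states appear). It has 14 states:
  I0: { [B → . C], [B → . S b C], [B' → . B], [C → . b n], [P → . C )], [S → . )], [S → . P], [S → . a ) B] }  — shift
  I1: { [S → ) .] }  — reduce
  I2: { [B' → B .] }  — accept
  I3: { [B → C .], [P → C . )] }  — shift, reduce
  I4: { [S → P .] }  — reduce
  I5: { [B → S . b C] }  — shift
  I6: { [S → a . ) B] }  — shift
  I7: { [C → b . n] }  — shift
  I8: { [C → b n .] }  — reduce
  I9: { [B → . C], [B → . S b C], [C → . b n], [P → . C )], [S → . )], [S → . P], [S → . a ) B], [S → a ) . B] }  — shift
  I10: { [S → a ) B .] }  — reduce
  I11: { [B → S b . C], [C → . b n] }  — shift
  I12: { [B → S b C .] }  — reduce
  I13: { [P → C ) .] }  — reduce

Conflict in state I3:
  Shift-reduce conflict between [B → C .] and [P → C . )]
So the grammar is NOT LR(0).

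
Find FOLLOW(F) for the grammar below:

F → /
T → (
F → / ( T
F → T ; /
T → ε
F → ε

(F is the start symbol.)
To compute FOLLOW(F), find every occurrence of F on a right-hand side N → α F β: add FIRST(β) \ {ε}, and if β is empty or nullable also add FOLLOW(N). Iterate to a fixed point.

F is the start symbol, so $ ∈ FOLLOW(F).
F does not occur on any right-hand side.

Taking the union: FOLLOW(F) = { $ }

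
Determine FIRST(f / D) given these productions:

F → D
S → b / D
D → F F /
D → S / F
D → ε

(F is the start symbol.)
{ 'f' }

To compute FIRST(f / D), process the symbols left to right:
Symbol f is a terminal. Add 'f' and stop.
FIRST(f / D) = { 'f' }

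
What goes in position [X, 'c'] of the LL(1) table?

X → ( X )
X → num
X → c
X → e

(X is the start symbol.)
X → c

To find M[X, 'c'], we find productions for X where 'c' is in the predict set (PREDICT(N → α) = (FIRST(α) \ {ε}) ∪ (FOLLOW(N) if α ⇒* ε)).

X → ( X ): PREDICT = { '(' }
X → num: PREDICT = { 'num' }
X → c: PREDICT = { 'c' }
  'c' is in predict set, so this production goes in M[X, 'c']
X → e: PREDICT = { 'e' }

M[X, 'c'] = X → c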